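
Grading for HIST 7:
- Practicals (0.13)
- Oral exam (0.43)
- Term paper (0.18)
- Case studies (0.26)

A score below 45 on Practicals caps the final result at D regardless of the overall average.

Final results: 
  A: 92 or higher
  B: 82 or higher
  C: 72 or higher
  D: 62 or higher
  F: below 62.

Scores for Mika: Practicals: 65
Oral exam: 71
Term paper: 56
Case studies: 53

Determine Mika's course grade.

Practicals score 65 ≥ 45: minimum met.
Weighted total:
  Practicals 65 × 0.13 = 8.45
  Oral exam 71 × 0.43 = 30.53
  Term paper 56 × 0.18 = 10.08
  Case studies 53 × 0.26 = 13.78
Sum = 62.84
62.84 is ≥ 62 and < 72 → D

D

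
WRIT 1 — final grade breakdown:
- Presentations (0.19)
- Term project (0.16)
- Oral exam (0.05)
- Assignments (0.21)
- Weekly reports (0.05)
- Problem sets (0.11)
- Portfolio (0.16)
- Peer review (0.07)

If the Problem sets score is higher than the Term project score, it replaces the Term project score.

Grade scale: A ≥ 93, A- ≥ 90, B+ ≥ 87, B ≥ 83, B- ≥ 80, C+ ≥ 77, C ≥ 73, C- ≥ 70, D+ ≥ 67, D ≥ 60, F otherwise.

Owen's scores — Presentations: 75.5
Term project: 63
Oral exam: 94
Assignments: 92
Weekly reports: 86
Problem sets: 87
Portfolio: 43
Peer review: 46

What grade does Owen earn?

Problem sets (87) > Term project (63), so Term project counts as 87.
Weighted total:
  Presentations 75.5 × 0.19 = 14.345
  Term project 87 × 0.16 = 13.92
  Oral exam 94 × 0.05 = 4.7
  Assignments 92 × 0.21 = 19.32
  Weekly reports 86 × 0.05 = 4.3
  Problem sets 87 × 0.11 = 9.57
  Portfolio 43 × 0.16 = 6.88
  Peer review 46 × 0.07 = 3.22
Sum = 76.255
76.255 is ≥ 73 and < 77 → C

C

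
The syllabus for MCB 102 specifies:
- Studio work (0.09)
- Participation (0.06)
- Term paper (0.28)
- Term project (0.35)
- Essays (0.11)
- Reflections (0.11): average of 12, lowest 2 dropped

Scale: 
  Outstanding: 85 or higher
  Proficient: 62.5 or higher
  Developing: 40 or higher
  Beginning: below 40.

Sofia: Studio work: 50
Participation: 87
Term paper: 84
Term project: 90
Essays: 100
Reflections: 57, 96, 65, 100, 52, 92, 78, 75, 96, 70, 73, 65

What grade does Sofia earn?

Reflections: drop 52, 57 → average of remaining 10 = 810/10 = 81
Weighted total:
  Studio work 50 × 0.09 = 4.5
  Participation 87 × 0.06 = 5.22
  Term paper 84 × 0.28 = 23.52
  Term project 90 × 0.35 = 31.5
  Essays 100 × 0.11 = 11
  Reflections 81 × 0.11 = 8.91
Sum = 84.65
84.65 is ≥ 62.5 and < 85 → Proficient

Proficient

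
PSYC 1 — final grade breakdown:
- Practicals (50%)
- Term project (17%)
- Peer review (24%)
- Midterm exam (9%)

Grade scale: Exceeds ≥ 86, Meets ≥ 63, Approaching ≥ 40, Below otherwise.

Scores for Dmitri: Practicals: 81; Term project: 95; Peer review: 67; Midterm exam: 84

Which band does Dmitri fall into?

Meets

Weighted total:
  Practicals 81 × 0.5 = 40.5
  Term project 95 × 0.17 = 16.15
  Peer review 67 × 0.24 = 16.08
  Midterm exam 84 × 0.09 = 7.56
Sum = 80.29
80.29 is ≥ 63 and < 86 → Meets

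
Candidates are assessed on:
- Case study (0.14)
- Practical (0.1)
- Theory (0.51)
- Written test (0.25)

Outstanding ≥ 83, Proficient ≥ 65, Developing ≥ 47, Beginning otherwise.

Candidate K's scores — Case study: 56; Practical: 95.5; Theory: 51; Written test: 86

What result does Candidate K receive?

Weighted total:
  Case study 56 × 0.14 = 7.84
  Practical 95.5 × 0.1 = 9.55
  Theory 51 × 0.51 = 26.01
  Written test 86 × 0.25 = 21.5
Sum = 64.9
64.9 is ≥ 47 and < 65 → Developing

Developing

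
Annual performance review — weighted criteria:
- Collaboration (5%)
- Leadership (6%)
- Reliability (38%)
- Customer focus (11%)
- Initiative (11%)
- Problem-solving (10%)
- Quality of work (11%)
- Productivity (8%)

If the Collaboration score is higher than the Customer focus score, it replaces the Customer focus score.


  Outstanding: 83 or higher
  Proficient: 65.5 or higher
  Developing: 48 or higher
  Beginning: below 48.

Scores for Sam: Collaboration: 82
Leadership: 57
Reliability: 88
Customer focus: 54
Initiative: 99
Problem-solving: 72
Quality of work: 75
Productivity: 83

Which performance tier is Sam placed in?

Collaboration (82) > Customer focus (54), so Customer focus counts as 82.
Weighted total:
  Collaboration 82 × 0.05 = 4.1
  Leadership 57 × 0.06 = 3.42
  Reliability 88 × 0.38 = 33.44
  Customer focus 82 × 0.11 = 9.02
  Initiative 99 × 0.11 = 10.89
  Problem-solving 72 × 0.1 = 7.2
  Quality of work 75 × 0.11 = 8.25
  Productivity 83 × 0.08 = 6.64
Sum = 82.96
82.96 is ≥ 65.5 and < 83 → Proficient

Proficient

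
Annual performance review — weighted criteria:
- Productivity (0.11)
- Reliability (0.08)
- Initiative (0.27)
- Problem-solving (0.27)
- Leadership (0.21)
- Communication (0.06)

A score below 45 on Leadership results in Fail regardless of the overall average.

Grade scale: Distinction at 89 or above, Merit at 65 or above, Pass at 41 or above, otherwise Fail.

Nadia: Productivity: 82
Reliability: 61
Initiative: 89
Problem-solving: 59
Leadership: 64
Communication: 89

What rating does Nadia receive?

Leadership score 64 ≥ 45: minimum met.
Weighted total:
  Productivity 82 × 0.11 = 9.02
  Reliability 61 × 0.08 = 4.88
  Initiative 89 × 0.27 = 24.03
  Problem-solving 59 × 0.27 = 15.93
  Leadership 64 × 0.21 = 13.44
  Communication 89 × 0.06 = 5.34
Sum = 72.64
72.64 is ≥ 65 and < 89 → Merit

Merit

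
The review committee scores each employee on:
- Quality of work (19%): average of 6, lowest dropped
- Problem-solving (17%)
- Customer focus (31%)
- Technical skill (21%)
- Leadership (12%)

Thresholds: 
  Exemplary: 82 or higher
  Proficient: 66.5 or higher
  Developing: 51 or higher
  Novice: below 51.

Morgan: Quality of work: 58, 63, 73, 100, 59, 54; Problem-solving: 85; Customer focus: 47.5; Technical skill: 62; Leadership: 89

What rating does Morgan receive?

Quality of work: drop 54 → average of remaining 5 = 353/5 = 70.6
Weighted total:
  Quality of work 70.6 × 0.19 = 13.414
  Problem-solving 85 × 0.17 = 14.45
  Customer focus 47.5 × 0.31 = 14.725
  Technical skill 62 × 0.21 = 13.02
  Leadership 89 × 0.12 = 10.68
Sum = 66.289
66.289 is ≥ 51 and < 66.5 → Developing

Developing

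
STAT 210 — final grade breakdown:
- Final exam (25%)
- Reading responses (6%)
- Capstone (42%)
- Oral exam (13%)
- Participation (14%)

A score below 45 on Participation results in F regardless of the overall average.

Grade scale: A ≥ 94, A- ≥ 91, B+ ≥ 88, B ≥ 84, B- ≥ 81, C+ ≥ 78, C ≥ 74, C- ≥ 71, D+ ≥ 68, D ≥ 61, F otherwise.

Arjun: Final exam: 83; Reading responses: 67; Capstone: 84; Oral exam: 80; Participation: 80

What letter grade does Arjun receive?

B-

Participation score 80 ≥ 45: minimum met.
Weighted total:
  Final exam 83 × 0.25 = 20.75
  Reading responses 67 × 0.06 = 4.02
  Capstone 84 × 0.42 = 35.28
  Oral exam 80 × 0.13 = 10.4
  Participation 80 × 0.14 = 11.2
Sum = 81.65
81.65 is ≥ 81 and < 84 → B-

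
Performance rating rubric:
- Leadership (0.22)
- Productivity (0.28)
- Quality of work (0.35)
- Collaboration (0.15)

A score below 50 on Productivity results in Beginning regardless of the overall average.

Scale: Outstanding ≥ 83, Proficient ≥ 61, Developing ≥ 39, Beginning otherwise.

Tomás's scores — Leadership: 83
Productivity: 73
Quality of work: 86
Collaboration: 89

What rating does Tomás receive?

Proficient

Productivity score 73 ≥ 50: minimum met.
Weighted total:
  Leadership 83 × 0.22 = 18.26
  Productivity 73 × 0.28 = 20.44
  Quality of work 86 × 0.35 = 30.1
  Collaboration 89 × 0.15 = 13.35
Sum = 82.15
82.15 is ≥ 61 and < 83 → Proficient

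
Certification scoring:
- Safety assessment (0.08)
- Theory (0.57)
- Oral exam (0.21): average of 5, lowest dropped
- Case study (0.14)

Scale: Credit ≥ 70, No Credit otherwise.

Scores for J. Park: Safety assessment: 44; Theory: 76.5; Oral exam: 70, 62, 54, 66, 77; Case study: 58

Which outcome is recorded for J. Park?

Oral exam: drop 54 → average of remaining 4 = 275/4 = 68.75
Weighted total:
  Safety assessment 44 × 0.08 = 3.52
  Theory 76.5 × 0.57 = 43.605
  Oral exam 68.75 × 0.21 = 14.4375
  Case study 58 × 0.14 = 8.12
Sum = 69.6825
69.6825 < 70 → No Credit

No Credit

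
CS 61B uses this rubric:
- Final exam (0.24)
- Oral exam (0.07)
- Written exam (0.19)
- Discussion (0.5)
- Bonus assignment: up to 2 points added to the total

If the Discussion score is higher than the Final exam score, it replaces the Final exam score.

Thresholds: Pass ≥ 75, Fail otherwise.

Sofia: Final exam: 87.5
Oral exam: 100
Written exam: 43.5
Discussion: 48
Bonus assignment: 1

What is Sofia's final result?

Fail

Discussion (48) ≤ Final exam (87.5), so Final exam stays at 87.5.
Weighted total:
  Final exam 87.5 × 0.24 = 21
  Oral exam 100 × 0.07 = 7
  Written exam 43.5 × 0.19 = 8.265
  Discussion 48 × 0.5 = 24
Sum = 60.265
Bonus assignment: 60.265 + 1 = 61.265
61.265 < 75 → Fail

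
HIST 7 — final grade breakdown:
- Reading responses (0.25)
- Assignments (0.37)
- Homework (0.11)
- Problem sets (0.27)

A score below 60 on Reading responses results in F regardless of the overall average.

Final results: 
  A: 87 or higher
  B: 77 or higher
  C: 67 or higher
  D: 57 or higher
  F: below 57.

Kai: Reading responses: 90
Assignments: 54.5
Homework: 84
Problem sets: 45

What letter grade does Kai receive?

D

Reading responses score 90 ≥ 60: minimum met.
Weighted total:
  Reading responses 90 × 0.25 = 22.5
  Assignments 54.5 × 0.37 = 20.165
  Homework 84 × 0.11 = 9.24
  Problem sets 45 × 0.27 = 12.15
Sum = 64.055
64.055 is ≥ 57 and < 67 → D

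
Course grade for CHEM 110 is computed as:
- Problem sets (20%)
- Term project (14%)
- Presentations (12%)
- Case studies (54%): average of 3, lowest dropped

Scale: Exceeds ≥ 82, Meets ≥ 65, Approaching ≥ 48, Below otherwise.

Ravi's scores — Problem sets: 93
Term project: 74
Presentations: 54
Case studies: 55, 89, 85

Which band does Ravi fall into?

Exceeds

Case studies: drop 55 → average of remaining 2 = 174/2 = 87
Weighted total:
  Problem sets 93 × 0.2 = 18.6
  Term project 74 × 0.14 = 10.36
  Presentations 54 × 0.12 = 6.48
  Case studies 87 × 0.54 = 46.98
Sum = 82.42
82.42 ≥ 82 → Exceeds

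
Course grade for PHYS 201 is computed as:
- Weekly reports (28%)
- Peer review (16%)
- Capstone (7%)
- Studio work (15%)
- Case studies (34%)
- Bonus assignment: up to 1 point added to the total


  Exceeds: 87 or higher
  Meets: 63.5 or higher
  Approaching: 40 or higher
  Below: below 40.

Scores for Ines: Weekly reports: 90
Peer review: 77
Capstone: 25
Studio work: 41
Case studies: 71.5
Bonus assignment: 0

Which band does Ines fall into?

Weighted total:
  Weekly reports 90 × 0.28 = 25.2
  Peer review 77 × 0.16 = 12.32
  Capstone 25 × 0.07 = 1.75
  Studio work 41 × 0.15 = 6.15
  Case studies 71.5 × 0.34 = 24.31
Sum = 69.73
Bonus assignment: 69.73 + 0 = 69.73
69.73 is ≥ 63.5 and < 87 → Meets

Meets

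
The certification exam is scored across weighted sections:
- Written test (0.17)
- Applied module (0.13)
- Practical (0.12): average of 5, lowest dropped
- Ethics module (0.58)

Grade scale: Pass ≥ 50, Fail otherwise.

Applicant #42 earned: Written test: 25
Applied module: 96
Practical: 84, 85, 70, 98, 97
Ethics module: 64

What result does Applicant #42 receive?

Pass

Practical: drop 70 → average of remaining 4 = 364/4 = 91
Weighted total:
  Written test 25 × 0.17 = 4.25
  Applied module 96 × 0.13 = 12.48
  Practical 91 × 0.12 = 10.92
  Ethics module 64 × 0.58 = 37.12
Sum = 64.77
64.77 ≥ 50 → Pass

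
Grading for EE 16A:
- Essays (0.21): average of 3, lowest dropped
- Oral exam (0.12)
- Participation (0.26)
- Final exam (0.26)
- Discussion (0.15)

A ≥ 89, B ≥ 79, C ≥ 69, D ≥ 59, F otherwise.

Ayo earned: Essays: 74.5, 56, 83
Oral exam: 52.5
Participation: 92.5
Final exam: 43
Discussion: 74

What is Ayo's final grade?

C

Essays: drop 56 → average of remaining 2 = 157.5/2 = 78.75
Weighted total:
  Essays 78.75 × 0.21 = 16.5375
  Oral exam 52.5 × 0.12 = 6.3
  Participation 92.5 × 0.26 = 24.05
  Final exam 43 × 0.26 = 11.18
  Discussion 74 × 0.15 = 11.1
Sum = 69.1675
69.1675 is ≥ 69 and < 79 → C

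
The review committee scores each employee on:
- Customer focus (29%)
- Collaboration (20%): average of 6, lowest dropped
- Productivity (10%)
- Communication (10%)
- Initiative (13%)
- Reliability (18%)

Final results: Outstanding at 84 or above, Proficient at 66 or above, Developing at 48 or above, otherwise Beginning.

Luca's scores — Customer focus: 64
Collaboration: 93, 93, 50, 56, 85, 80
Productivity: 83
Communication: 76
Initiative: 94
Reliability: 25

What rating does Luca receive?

Proficient

Collaboration: drop 50 → average of remaining 5 = 407/5 = 81.4
Weighted total:
  Customer focus 64 × 0.29 = 18.56
  Collaboration 81.4 × 0.2 = 16.28
  Productivity 83 × 0.1 = 8.3
  Communication 76 × 0.1 = 7.6
  Initiative 94 × 0.13 = 12.22
  Reliability 25 × 0.18 = 4.5
Sum = 67.46
67.46 is ≥ 66 and < 84 → Proficient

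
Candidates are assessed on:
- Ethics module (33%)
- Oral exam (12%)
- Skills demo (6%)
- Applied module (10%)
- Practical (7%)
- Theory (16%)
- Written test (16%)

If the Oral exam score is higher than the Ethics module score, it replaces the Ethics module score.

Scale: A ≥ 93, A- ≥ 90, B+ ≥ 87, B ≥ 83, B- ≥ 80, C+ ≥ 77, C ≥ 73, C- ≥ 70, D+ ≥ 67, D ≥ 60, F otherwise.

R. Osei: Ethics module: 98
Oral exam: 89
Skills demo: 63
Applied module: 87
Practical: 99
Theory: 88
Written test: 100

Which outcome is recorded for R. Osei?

A-

Oral exam (89) ≤ Ethics module (98), so Ethics module stays at 98.
Weighted total:
  Ethics module 98 × 0.33 = 32.34
  Oral exam 89 × 0.12 = 10.68
  Skills demo 63 × 0.06 = 3.78
  Applied module 87 × 0.1 = 8.7
  Practical 99 × 0.07 = 6.93
  Theory 88 × 0.16 = 14.08
  Written test 100 × 0.16 = 16
Sum = 92.51
92.51 is ≥ 90 and < 93 → A-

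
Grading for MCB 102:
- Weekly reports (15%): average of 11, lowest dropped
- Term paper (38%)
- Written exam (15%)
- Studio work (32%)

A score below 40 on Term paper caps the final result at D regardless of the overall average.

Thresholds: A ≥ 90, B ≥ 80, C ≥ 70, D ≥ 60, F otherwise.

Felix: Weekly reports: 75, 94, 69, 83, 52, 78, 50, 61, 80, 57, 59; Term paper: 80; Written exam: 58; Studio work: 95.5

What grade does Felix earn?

Weekly reports: drop 50 → average of remaining 10 = 708/10 = 70.8
Term paper score 80 ≥ 40: minimum met.
Weighted total:
  Weekly reports 70.8 × 0.15 = 10.62
  Term paper 80 × 0.38 = 30.4
  Written exam 58 × 0.15 = 8.7
  Studio work 95.5 × 0.32 = 30.56
Sum = 80.28
80.28 is ≥ 80 and < 90 → B

B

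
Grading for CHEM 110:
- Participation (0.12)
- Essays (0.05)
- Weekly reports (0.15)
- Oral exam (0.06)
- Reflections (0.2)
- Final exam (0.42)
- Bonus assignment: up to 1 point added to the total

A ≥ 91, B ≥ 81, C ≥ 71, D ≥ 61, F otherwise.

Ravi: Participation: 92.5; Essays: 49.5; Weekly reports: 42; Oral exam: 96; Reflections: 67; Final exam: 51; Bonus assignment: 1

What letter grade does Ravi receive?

D

Weighted total:
  Participation 92.5 × 0.12 = 11.1
  Essays 49.5 × 0.05 = 2.475
  Weekly reports 42 × 0.15 = 6.3
  Oral exam 96 × 0.06 = 5.76
  Reflections 67 × 0.2 = 13.4
  Final exam 51 × 0.42 = 21.42
Sum = 60.455
Bonus assignment: 60.455 + 1 = 61.455
61.455 is ≥ 61 and < 71 → D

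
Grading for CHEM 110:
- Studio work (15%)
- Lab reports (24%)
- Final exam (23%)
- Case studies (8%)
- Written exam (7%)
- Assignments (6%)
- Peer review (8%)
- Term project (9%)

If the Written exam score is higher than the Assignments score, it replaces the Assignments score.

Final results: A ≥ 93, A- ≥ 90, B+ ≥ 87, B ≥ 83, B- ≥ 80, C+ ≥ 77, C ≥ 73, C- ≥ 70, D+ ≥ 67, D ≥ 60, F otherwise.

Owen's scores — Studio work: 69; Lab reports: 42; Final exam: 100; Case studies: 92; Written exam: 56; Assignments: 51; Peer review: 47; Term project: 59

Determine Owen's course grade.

D+

Written exam (56) > Assignments (51), so Assignments counts as 56.
Weighted total:
  Studio work 69 × 0.15 = 10.35
  Lab reports 42 × 0.24 = 10.08
  Final exam 100 × 0.23 = 23
  Case studies 92 × 0.08 = 7.36
  Written exam 56 × 0.07 = 3.92
  Assignments 56 × 0.06 = 3.36
  Peer review 47 × 0.08 = 3.76
  Term project 59 × 0.09 = 5.31
Sum = 67.14
67.14 is ≥ 67 and < 70 → D+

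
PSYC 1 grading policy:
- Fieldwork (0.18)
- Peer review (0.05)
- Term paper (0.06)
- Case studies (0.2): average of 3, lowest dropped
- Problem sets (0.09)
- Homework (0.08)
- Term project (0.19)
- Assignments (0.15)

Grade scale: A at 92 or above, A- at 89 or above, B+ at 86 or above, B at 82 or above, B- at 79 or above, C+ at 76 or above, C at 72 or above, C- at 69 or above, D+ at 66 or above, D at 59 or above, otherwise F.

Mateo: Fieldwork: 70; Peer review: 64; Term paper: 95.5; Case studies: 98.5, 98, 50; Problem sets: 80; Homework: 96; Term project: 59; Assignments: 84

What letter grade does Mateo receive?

B-

Case studies: drop 50 → average of remaining 2 = 196.5/2 = 98.25
Weighted total:
  Fieldwork 70 × 0.18 = 12.6
  Peer review 64 × 0.05 = 3.2
  Term paper 95.5 × 0.06 = 5.73
  Case studies 98.25 × 0.2 = 19.65
  Problem sets 80 × 0.09 = 7.2
  Homework 96 × 0.08 = 7.68
  Term project 59 × 0.19 = 11.21
  Assignments 84 × 0.15 = 12.6
Sum = 79.87
79.87 is ≥ 79 and < 82 → B-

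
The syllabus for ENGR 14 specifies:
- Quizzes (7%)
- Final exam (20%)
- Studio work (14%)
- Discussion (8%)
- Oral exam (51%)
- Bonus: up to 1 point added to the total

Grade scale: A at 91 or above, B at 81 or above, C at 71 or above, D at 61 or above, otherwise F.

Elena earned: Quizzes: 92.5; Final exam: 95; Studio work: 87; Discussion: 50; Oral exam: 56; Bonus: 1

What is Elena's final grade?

Weighted total:
  Quizzes 92.5 × 0.07 = 6.475
  Final exam 95 × 0.2 = 19
  Studio work 87 × 0.14 = 12.18
  Discussion 50 × 0.08 = 4
  Oral exam 56 × 0.51 = 28.56
Sum = 70.215
Bonus: 70.215 + 1 = 71.215
71.215 is ≥ 71 and < 81 → C

C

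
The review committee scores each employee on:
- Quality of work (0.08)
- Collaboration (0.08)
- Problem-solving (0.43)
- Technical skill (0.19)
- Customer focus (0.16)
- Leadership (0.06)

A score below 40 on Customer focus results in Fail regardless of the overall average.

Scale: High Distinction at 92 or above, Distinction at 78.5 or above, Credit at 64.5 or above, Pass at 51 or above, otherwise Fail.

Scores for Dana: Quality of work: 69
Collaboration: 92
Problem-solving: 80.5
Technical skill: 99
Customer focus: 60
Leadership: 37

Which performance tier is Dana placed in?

Customer focus score 60 ≥ 40: minimum met.
Weighted total:
  Quality of work 69 × 0.08 = 5.52
  Collaboration 92 × 0.08 = 7.36
  Problem-solving 80.5 × 0.43 = 34.615
  Technical skill 99 × 0.19 = 18.81
  Customer focus 60 × 0.16 = 9.6
  Leadership 37 × 0.06 = 2.22
Sum = 78.125
78.125 is ≥ 64.5 and < 78.5 → Credit

Credit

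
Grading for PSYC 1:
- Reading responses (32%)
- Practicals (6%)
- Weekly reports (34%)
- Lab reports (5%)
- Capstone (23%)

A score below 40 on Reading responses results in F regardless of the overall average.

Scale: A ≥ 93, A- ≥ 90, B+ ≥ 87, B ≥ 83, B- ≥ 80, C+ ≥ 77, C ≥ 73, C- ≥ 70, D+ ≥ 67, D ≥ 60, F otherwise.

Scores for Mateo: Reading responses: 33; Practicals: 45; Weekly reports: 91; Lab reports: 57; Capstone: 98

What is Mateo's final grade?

F

Reading responses score 33 < 40: minimum not met.
Weighted total:
  Reading responses 33 × 0.32 = 10.56
  Practicals 45 × 0.06 = 2.7
  Weekly reports 91 × 0.34 = 30.94
  Lab reports 57 × 0.05 = 2.85
  Capstone 98 × 0.23 = 22.54
Sum = 69.59
Because the Reading responses minimum was not met, the result is F.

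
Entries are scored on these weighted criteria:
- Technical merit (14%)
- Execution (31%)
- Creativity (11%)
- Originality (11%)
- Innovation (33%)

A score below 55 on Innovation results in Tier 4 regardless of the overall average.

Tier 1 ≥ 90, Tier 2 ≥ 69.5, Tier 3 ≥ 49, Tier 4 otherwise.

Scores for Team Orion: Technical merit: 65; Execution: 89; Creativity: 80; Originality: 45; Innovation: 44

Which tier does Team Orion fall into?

Tier 4

Innovation score 44 < 55: minimum not met.
Weighted total:
  Technical merit 65 × 0.14 = 9.1
  Execution 89 × 0.31 = 27.59
  Creativity 80 × 0.11 = 8.8
  Originality 45 × 0.11 = 4.95
  Innovation 44 × 0.33 = 14.52
Sum = 64.96
Because the Innovation minimum was not met, the result is Tier 4.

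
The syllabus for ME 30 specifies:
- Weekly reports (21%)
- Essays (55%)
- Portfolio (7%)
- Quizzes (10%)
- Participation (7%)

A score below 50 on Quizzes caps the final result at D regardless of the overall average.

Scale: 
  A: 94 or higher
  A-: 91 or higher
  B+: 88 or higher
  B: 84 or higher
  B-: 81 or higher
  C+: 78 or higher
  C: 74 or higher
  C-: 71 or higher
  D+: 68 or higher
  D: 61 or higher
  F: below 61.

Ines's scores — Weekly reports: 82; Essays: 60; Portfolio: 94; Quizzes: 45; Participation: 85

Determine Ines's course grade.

Quizzes score 45 < 50: minimum not met.
Weighted total:
  Weekly reports 82 × 0.21 = 17.22
  Essays 60 × 0.55 = 33
  Portfolio 94 × 0.07 = 6.58
  Quizzes 45 × 0.1 = 4.5
  Participation 85 × 0.07 = 5.95
Sum = 67.25
67.25 would be D; cap at D applies → D.

D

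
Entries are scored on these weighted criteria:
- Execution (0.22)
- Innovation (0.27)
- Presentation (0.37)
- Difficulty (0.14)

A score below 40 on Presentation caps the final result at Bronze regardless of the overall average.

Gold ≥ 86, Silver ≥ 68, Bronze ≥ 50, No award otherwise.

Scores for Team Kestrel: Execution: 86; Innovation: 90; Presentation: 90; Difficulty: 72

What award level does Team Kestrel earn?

Gold

Presentation score 90 ≥ 40: minimum met.
Weighted total:
  Execution 86 × 0.22 = 18.92
  Innovation 90 × 0.27 = 24.3
  Presentation 90 × 0.37 = 33.3
  Difficulty 72 × 0.14 = 10.08
Sum = 86.6
86.6 ≥ 86 → Gold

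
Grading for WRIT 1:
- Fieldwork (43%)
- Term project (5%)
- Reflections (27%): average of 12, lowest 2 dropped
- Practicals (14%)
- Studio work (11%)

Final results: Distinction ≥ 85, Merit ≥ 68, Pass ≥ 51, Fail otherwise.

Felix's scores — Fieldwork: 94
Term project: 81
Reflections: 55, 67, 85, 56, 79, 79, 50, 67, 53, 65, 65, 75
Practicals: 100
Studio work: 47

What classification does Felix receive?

Reflections: drop 50, 53 → average of remaining 10 = 693/10 = 69.3
Weighted total:
  Fieldwork 94 × 0.43 = 40.42
  Term project 81 × 0.05 = 4.05
  Reflections 69.3 × 0.27 = 18.711
  Practicals 100 × 0.14 = 14
  Studio work 47 × 0.11 = 5.17
Sum = 82.351
82.351 is ≥ 68 and < 85 → Merit

Merit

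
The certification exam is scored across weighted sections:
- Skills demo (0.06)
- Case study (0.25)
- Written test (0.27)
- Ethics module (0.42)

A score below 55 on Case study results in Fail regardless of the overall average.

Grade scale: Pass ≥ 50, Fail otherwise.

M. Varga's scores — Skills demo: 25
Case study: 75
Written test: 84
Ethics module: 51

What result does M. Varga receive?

Pass

Case study score 75 ≥ 55: minimum met.
Weighted total:
  Skills demo 25 × 0.06 = 1.5
  Case study 75 × 0.25 = 18.75
  Written test 84 × 0.27 = 22.68
  Ethics module 51 × 0.42 = 21.42
Sum = 64.35
64.35 ≥ 50 → Pass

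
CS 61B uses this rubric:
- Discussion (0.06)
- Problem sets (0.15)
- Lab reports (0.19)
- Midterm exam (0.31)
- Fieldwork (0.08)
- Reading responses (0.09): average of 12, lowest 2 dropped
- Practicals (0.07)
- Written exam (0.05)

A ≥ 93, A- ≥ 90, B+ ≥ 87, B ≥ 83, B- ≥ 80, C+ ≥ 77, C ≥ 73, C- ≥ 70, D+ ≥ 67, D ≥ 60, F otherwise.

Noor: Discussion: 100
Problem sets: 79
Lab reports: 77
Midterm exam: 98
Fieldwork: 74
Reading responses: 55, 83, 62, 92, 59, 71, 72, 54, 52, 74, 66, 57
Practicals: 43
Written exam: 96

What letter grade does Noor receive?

Reading responses: drop 52, 54 → average of remaining 10 = 691/10 = 69.1
Weighted total:
  Discussion 100 × 0.06 = 6
  Problem sets 79 × 0.15 = 11.85
  Lab reports 77 × 0.19 = 14.63
  Midterm exam 98 × 0.31 = 30.38
  Fieldwork 74 × 0.08 = 5.92
  Reading responses 69.1 × 0.09 = 6.219
  Practicals 43 × 0.07 = 3.01
  Written exam 96 × 0.05 = 4.8
Sum = 82.809
82.809 is ≥ 80 and < 83 → B-

B-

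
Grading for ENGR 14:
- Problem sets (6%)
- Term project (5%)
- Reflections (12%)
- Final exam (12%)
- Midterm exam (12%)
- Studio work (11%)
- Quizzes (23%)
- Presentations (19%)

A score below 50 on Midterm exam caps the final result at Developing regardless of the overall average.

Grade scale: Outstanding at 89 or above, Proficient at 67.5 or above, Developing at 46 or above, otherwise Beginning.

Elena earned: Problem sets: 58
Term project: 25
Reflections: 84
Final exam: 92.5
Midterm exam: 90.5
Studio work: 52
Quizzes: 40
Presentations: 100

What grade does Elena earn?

Midterm exam score 90.5 ≥ 50: minimum met.
Weighted total:
  Problem sets 58 × 0.06 = 3.48
  Term project 25 × 0.05 = 1.25
  Reflections 84 × 0.12 = 10.08
  Final exam 92.5 × 0.12 = 11.1
  Midterm exam 90.5 × 0.12 = 10.86
  Studio work 52 × 0.11 = 5.72
  Quizzes 40 × 0.23 = 9.2
  Presentations 100 × 0.19 = 19
Sum = 70.69
70.69 is ≥ 67.5 and < 89 → Proficient

Proficient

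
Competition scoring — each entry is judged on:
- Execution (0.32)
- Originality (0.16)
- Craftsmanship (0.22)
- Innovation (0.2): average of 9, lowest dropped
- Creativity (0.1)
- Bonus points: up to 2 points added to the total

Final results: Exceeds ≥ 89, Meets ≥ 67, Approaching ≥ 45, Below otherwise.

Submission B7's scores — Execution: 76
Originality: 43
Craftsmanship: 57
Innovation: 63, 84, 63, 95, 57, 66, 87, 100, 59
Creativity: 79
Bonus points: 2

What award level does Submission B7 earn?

Meets

Innovation: drop 57 → average of remaining 8 = 617/8 = 77.125
Weighted total:
  Execution 76 × 0.32 = 24.32
  Originality 43 × 0.16 = 6.88
  Craftsmanship 57 × 0.22 = 12.54
  Innovation 77.125 × 0.2 = 15.425
  Creativity 79 × 0.1 = 7.9
Sum = 67.065
Bonus points: 67.065 + 2 = 69.065
69.065 is ≥ 67 and < 89 → Meets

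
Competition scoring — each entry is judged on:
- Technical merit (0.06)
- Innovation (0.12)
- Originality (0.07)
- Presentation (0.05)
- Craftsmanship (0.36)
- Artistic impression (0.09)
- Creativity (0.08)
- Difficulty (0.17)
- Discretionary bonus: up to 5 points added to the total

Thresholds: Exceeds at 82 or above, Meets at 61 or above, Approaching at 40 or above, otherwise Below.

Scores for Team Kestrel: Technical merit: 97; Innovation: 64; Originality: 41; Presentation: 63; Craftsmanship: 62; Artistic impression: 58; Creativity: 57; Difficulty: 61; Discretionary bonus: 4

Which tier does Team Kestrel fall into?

Meets

Weighted total:
  Technical merit 97 × 0.06 = 5.82
  Innovation 64 × 0.12 = 7.68
  Originality 41 × 0.07 = 2.87
  Presentation 63 × 0.05 = 3.15
  Craftsmanship 62 × 0.36 = 22.32
  Artistic impression 58 × 0.09 = 5.22
  Creativity 57 × 0.08 = 4.56
  Difficulty 61 × 0.17 = 10.37
Sum = 61.99
Discretionary bonus: 61.99 + 4 = 65.99
65.99 is ≥ 61 and < 82 → Meets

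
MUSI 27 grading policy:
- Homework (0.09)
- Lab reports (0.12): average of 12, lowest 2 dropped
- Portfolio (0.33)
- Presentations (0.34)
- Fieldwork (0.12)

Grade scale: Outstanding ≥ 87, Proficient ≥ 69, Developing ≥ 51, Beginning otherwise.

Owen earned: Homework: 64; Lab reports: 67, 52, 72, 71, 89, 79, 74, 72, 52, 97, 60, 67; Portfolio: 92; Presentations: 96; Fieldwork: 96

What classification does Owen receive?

Lab reports: drop 52, 52 → average of remaining 10 = 748/10 = 74.8
Weighted total:
  Homework 64 × 0.09 = 5.76
  Lab reports 74.8 × 0.12 = 8.976
  Portfolio 92 × 0.33 = 30.36
  Presentations 96 × 0.34 = 32.64
  Fieldwork 96 × 0.12 = 11.52
Sum = 89.256
89.256 ≥ 87 → Outstanding

Outstanding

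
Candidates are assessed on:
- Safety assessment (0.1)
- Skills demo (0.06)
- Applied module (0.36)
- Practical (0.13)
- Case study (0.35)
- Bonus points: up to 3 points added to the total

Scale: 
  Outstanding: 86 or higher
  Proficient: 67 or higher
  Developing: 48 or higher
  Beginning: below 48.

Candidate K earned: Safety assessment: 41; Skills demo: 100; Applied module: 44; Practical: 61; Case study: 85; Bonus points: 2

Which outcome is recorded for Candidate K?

Weighted total:
  Safety assessment 41 × 0.1 = 4.1
  Skills demo 100 × 0.06 = 6
  Applied module 44 × 0.36 = 15.84
  Practical 61 × 0.13 = 7.93
  Case study 85 × 0.35 = 29.75
Sum = 63.62
Bonus points: 63.62 + 2 = 65.62
65.62 is ≥ 48 and < 67 → Developing

Developing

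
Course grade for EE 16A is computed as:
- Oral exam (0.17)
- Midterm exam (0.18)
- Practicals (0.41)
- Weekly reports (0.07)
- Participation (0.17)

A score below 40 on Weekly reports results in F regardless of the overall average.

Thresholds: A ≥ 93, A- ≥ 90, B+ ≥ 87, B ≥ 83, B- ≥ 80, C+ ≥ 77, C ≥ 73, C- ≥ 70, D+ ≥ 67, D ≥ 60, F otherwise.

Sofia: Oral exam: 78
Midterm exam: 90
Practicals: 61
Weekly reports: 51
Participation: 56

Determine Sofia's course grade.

Weekly reports score 51 ≥ 40: minimum met.
Weighted total:
  Oral exam 78 × 0.17 = 13.26
  Midterm exam 90 × 0.18 = 16.2
  Practicals 61 × 0.41 = 25.01
  Weekly reports 51 × 0.07 = 3.57
  Participation 56 × 0.17 = 9.52
Sum = 67.56
67.56 is ≥ 67 and < 70 → D+

D+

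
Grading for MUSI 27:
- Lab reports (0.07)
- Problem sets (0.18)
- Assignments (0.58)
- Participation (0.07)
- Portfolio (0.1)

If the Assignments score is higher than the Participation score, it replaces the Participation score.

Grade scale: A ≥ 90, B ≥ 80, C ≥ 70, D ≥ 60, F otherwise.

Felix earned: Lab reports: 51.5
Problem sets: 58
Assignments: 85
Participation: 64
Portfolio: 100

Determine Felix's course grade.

Assignments (85) > Participation (64), so Participation counts as 85.
Weighted total:
  Lab reports 51.5 × 0.07 = 3.605
  Problem sets 58 × 0.18 = 10.44
  Assignments 85 × 0.58 = 49.3
  Participation 85 × 0.07 = 5.95
  Portfolio 100 × 0.1 = 10
Sum = 79.295
79.295 is ≥ 70 and < 80 → C

C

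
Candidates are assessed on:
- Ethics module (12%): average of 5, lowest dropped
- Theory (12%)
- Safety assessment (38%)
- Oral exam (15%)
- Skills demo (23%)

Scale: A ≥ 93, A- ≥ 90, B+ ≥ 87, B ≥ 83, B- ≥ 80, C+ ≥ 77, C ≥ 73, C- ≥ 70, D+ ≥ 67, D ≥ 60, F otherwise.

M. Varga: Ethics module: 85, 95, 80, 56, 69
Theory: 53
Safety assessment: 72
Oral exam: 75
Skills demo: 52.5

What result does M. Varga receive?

Ethics module: drop 56 → average of remaining 4 = 329/4 = 82.25
Weighted total:
  Ethics module 82.25 × 0.12 = 9.87
  Theory 53 × 0.12 = 6.36
  Safety assessment 72 × 0.38 = 27.36
  Oral exam 75 × 0.15 = 11.25
  Skills demo 52.5 × 0.23 = 12.075
Sum = 66.915
66.915 is ≥ 60 and < 67 → D

D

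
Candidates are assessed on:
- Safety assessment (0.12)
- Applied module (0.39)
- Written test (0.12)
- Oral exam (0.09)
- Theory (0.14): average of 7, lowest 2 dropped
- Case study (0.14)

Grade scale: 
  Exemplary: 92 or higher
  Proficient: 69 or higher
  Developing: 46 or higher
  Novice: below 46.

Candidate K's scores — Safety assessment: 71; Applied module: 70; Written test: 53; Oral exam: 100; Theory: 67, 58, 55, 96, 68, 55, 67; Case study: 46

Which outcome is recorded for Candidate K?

Developing

Theory: drop 55, 55 → average of remaining 5 = 356/5 = 71.2
Weighted total:
  Safety assessment 71 × 0.12 = 8.52
  Applied module 70 × 0.39 = 27.3
  Written test 53 × 0.12 = 6.36
  Oral exam 100 × 0.09 = 9
  Theory 71.2 × 0.14 = 9.968
  Case study 46 × 0.14 = 6.44
Sum = 67.588
67.588 is ≥ 46 and < 69 → Developing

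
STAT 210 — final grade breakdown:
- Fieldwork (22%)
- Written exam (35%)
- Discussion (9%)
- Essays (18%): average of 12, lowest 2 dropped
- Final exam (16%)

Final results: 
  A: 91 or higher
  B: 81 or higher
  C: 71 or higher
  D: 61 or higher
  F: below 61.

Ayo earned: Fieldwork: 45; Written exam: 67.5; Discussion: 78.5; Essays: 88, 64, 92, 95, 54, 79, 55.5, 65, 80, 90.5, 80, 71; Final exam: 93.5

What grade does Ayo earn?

Essays: drop 54, 55.5 → average of remaining 10 = 804.5/10 = 80.45
Weighted total:
  Fieldwork 45 × 0.22 = 9.9
  Written exam 67.5 × 0.35 = 23.625
  Discussion 78.5 × 0.09 = 7.065
  Essays 80.45 × 0.18 = 14.481
  Final exam 93.5 × 0.16 = 14.96
Sum = 70.031
70.031 is ≥ 61 and < 71 → D

D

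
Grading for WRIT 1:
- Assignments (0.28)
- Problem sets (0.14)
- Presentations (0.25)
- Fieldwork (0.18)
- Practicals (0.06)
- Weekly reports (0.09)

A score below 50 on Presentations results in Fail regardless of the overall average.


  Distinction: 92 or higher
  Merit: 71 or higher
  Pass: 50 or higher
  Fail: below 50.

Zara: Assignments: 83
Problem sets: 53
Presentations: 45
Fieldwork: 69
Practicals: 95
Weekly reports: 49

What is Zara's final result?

Fail

Presentations score 45 < 50: minimum not met.
Weighted total:
  Assignments 83 × 0.28 = 23.24
  Problem sets 53 × 0.14 = 7.42
  Presentations 45 × 0.25 = 11.25
  Fieldwork 69 × 0.18 = 12.42
  Practicals 95 × 0.06 = 5.7
  Weekly reports 49 × 0.09 = 4.41
Sum = 64.44
Because the Presentations minimum was not met, the result is Fail.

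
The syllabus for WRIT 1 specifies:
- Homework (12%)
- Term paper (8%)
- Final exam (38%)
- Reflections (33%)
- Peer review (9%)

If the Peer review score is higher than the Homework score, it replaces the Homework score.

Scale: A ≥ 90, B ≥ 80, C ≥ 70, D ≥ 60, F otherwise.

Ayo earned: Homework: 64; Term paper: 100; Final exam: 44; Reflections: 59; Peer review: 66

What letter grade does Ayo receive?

F

Peer review (66) > Homework (64), so Homework counts as 66.
Weighted total:
  Homework 66 × 0.12 = 7.92
  Term paper 100 × 0.08 = 8
  Final exam 44 × 0.38 = 16.72
  Reflections 59 × 0.33 = 19.47
  Peer review 66 × 0.09 = 5.94
Sum = 58.05
58.05 < 60 → F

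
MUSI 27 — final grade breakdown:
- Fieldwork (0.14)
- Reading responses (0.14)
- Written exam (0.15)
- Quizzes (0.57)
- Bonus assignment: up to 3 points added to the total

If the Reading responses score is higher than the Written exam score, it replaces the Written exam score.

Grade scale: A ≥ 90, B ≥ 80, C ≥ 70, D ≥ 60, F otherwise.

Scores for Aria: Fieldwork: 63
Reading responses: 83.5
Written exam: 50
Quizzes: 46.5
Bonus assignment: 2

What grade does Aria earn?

D

Reading responses (83.5) > Written exam (50), so Written exam counts as 83.5.
Weighted total:
  Fieldwork 63 × 0.14 = 8.82
  Reading responses 83.5 × 0.14 = 11.69
  Written exam 83.5 × 0.15 = 12.525
  Quizzes 46.5 × 0.57 = 26.505
Sum = 59.54
Bonus assignment: 59.54 + 2 = 61.54
61.54 is ≥ 60 and < 70 → D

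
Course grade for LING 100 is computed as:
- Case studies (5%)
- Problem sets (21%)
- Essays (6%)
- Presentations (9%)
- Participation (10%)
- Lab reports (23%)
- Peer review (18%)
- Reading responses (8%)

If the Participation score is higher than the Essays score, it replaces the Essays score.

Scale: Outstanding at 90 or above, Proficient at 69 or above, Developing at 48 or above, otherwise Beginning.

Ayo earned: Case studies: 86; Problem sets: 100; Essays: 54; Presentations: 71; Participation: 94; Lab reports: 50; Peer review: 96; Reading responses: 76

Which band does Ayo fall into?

Proficient

Participation (94) > Essays (54), so Essays counts as 94.
Weighted total:
  Case studies 86 × 0.05 = 4.3
  Problem sets 100 × 0.21 = 21
  Essays 94 × 0.06 = 5.64
  Presentations 71 × 0.09 = 6.39
  Participation 94 × 0.1 = 9.4
  Lab reports 50 × 0.23 = 11.5
  Peer review 96 × 0.18 = 17.28
  Reading responses 76 × 0.08 = 6.08
Sum = 81.59
81.59 is ≥ 69 and < 90 → Proficient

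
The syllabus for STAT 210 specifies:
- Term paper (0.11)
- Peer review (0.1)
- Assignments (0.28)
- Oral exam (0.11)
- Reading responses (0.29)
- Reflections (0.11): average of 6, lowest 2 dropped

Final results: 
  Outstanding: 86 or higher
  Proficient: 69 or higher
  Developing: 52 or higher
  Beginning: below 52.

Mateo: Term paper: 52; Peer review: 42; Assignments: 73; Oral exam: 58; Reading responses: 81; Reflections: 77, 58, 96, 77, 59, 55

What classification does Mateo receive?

Reflections: drop 55, 58 → average of remaining 4 = 309/4 = 77.25
Weighted total:
  Term paper 52 × 0.11 = 5.72
  Peer review 42 × 0.1 = 4.2
  Assignments 73 × 0.28 = 20.44
  Oral exam 58 × 0.11 = 6.38
  Reading responses 81 × 0.29 = 23.49
  Reflections 77.25 × 0.11 = 8.4975
Sum = 68.7275
68.7275 is ≥ 52 and < 69 → Developing

Developing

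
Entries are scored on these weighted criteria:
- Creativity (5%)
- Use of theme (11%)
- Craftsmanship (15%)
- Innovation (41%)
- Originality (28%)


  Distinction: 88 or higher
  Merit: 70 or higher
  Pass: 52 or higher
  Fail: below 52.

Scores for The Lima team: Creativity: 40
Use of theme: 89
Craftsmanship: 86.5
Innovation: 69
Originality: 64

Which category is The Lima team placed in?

Merit

Weighted total:
  Creativity 40 × 0.05 = 2
  Use of theme 89 × 0.11 = 9.79
  Craftsmanship 86.5 × 0.15 = 12.975
  Innovation 69 × 0.41 = 28.29
  Originality 64 × 0.28 = 17.92
Sum = 70.975
70.975 is ≥ 70 and < 88 → Merit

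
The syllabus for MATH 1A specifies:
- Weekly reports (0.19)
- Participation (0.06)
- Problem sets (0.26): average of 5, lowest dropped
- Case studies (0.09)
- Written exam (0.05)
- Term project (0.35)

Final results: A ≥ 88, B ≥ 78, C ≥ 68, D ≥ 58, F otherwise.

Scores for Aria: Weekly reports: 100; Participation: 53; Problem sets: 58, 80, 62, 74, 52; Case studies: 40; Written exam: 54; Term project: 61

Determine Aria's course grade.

Problem sets: drop 52 → average of remaining 4 = 274/4 = 68.5
Weighted total:
  Weekly reports 100 × 0.19 = 19
  Participation 53 × 0.06 = 3.18
  Problem sets 68.5 × 0.26 = 17.81
  Case studies 40 × 0.09 = 3.6
  Written exam 54 × 0.05 = 2.7
  Term project 61 × 0.35 = 21.35
Sum = 67.64
67.64 is ≥ 58 and < 68 → D

D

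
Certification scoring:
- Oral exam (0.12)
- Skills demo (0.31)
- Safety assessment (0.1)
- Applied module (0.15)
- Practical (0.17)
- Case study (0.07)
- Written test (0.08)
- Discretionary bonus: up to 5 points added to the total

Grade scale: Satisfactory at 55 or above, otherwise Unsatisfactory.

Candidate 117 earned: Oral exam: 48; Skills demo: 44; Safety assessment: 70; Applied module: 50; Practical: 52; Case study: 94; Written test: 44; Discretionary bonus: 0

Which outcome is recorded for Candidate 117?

Weighted total:
  Oral exam 48 × 0.12 = 5.76
  Skills demo 44 × 0.31 = 13.64
  Safety assessment 70 × 0.1 = 7
  Applied module 50 × 0.15 = 7.5
  Practical 52 × 0.17 = 8.84
  Case study 94 × 0.07 = 6.58
  Written test 44 × 0.08 = 3.52
Sum = 52.84
Discretionary bonus: 52.84 + 0 = 52.84
52.84 < 55 → Unsatisfactory

Unsatisfactory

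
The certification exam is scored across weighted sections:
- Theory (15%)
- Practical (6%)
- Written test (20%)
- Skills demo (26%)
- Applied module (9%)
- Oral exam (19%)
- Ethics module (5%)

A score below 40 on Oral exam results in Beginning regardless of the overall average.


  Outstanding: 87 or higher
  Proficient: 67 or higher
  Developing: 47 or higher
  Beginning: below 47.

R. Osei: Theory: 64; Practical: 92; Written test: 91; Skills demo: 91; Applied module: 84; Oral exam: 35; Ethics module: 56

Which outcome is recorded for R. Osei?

Beginning

Oral exam score 35 < 40: minimum not met.
Weighted total:
  Theory 64 × 0.15 = 9.6
  Practical 92 × 0.06 = 5.52
  Written test 91 × 0.2 = 18.2
  Skills demo 91 × 0.26 = 23.66
  Applied module 84 × 0.09 = 7.56
  Oral exam 35 × 0.19 = 6.65
  Ethics module 56 × 0.05 = 2.8
Sum = 73.99
Because the Oral exam minimum was not met, the result is Beginning.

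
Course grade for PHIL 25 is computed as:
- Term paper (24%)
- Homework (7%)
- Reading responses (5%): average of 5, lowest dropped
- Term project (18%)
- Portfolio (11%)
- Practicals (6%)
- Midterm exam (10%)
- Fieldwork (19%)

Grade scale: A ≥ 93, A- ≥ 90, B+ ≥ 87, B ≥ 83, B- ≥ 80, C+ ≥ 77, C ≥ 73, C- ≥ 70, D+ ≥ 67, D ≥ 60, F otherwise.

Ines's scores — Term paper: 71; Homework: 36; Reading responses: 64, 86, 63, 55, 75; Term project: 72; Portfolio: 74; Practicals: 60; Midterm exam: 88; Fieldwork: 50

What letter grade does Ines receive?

Reading responses: drop 55 → average of remaining 4 = 288/4 = 72
Weighted total:
  Term paper 71 × 0.24 = 17.04
  Homework 36 × 0.07 = 2.52
  Reading responses 72 × 0.05 = 3.6
  Term project 72 × 0.18 = 12.96
  Portfolio 74 × 0.11 = 8.14
  Practicals 60 × 0.06 = 3.6
  Midterm exam 88 × 0.1 = 8.8
  Fieldwork 50 × 0.19 = 9.5
Sum = 66.16
66.16 is ≥ 60 and < 67 → D

D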